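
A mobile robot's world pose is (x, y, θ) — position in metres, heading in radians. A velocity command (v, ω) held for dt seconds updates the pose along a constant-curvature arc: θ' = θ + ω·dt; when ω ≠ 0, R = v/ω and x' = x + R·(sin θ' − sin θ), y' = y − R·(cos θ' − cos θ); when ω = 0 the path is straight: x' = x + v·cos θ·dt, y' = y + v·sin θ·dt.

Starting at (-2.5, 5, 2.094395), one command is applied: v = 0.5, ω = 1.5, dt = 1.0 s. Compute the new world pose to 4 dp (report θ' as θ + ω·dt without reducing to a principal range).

(-2.9345, 5.1331, 3.5944)

θ' = 2.0944 + 1.5·1.0 = 3.5944
R = v/ω = 0.5/1.5 = 0.3333
x' = -2.5 + 0.3333·(sin 3.5944 − sin 2.0944) = -2.9345
y' = 5 − 0.3333·(cos 3.5944 − cos 2.0944) = 5.1331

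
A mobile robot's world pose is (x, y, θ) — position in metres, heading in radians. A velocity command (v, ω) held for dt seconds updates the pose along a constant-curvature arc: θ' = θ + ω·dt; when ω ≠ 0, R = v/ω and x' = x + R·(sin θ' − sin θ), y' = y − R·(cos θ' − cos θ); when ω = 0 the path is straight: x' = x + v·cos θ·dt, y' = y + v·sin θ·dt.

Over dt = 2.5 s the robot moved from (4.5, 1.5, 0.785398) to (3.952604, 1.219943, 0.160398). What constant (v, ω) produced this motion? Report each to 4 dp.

v = -0.2500, ω = -0.2500

Δθ = 0.160398 − 0.785398 = -0.625000
ω = Δθ/dt = -0.625000/2.5 = -0.2500
R = Δx/(sin θ' − sin θ) = 1.0000
v = R·ω = 1.0000·-0.2500 = -0.2500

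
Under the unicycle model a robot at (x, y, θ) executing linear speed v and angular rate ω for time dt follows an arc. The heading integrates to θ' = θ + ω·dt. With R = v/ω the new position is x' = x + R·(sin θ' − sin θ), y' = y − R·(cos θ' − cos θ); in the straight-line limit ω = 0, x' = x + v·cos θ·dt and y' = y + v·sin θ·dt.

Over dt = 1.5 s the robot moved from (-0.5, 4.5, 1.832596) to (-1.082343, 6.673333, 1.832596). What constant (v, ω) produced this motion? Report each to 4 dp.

v = 1.5000, ω = 0.0000

Δθ = 1.832596 − 1.832596 = 0.000000
ω = Δθ/dt = 0.000000/1.5 = 0.0000
ω = 0 → v = (Δx·cos θ + Δy·sin θ)/dt = 1.5000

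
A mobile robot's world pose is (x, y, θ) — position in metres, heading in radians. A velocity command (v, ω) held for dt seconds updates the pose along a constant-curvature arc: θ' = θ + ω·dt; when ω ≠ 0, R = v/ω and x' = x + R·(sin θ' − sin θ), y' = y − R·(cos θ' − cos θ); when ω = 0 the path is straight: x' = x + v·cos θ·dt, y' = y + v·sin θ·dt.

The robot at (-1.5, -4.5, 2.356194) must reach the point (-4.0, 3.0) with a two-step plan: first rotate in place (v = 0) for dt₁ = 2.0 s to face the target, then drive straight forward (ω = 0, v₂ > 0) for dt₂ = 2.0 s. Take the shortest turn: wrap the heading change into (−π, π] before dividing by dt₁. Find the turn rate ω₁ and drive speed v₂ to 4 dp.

heading to target = atan2(3−-4.5, -4−-1.5) = 1.8925
Δθ = wrap(1.8925 − 2.3562) = -0.4636; ω₁ = Δθ/dt₁ = -0.2318
distance = √((-4−-1.5)² + (3−-4.5)²) = 7.9057; v₂ = distance/dt₂ = 3.9528

ω₁ = -0.2318, v₂ = 3.9528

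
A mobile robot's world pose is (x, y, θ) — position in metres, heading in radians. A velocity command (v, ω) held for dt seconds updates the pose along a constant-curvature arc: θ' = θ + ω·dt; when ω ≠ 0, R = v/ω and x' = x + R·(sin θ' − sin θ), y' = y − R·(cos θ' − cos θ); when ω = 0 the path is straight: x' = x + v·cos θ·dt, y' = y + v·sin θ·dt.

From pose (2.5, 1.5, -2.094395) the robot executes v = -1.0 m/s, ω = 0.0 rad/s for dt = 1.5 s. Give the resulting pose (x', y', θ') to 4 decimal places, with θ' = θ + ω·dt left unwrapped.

(3.2500, 2.7990, -2.0944)

θ' = -2.0944 + 0.0·1.5 = -2.0944
ω = 0 → straight: x' = 2.5 + -1.0·cos(-2.0944)·1.5 = 3.2500
y' = 1.5 + -1.0·sin(-2.0944)·1.5 = 2.7990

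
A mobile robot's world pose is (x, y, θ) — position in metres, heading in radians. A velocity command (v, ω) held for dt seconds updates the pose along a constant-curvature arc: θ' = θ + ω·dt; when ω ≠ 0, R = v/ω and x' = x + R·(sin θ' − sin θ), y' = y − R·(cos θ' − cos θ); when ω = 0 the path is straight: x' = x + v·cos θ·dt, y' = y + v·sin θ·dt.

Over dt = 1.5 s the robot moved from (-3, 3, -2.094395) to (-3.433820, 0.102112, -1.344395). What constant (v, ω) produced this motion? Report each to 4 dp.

v = 2.0000, ω = 0.5000

Δθ = -1.344395 − -2.094395 = 0.750000
ω = Δθ/dt = 0.750000/1.5 = 0.5000
R = −Δy/(cos θ' − cos θ) = 4.0000
v = R·ω = 4.0000·0.5000 = 2.0000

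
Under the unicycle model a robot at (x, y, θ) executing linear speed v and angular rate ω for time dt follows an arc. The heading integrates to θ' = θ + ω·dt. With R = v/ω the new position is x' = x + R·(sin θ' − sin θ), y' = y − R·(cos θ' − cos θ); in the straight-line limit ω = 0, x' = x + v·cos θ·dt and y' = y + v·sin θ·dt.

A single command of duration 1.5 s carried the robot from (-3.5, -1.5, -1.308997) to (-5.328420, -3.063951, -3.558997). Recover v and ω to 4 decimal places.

Δθ = -3.558997 − -1.308997 = -2.250000
ω = Δθ/dt = -2.250000/1.5 = -1.5000
R = Δx/(sin θ' − sin θ) = -1.3333
v = R·ω = -1.3333·-1.5000 = 2.0000

v = 2.0000, ω = -1.5000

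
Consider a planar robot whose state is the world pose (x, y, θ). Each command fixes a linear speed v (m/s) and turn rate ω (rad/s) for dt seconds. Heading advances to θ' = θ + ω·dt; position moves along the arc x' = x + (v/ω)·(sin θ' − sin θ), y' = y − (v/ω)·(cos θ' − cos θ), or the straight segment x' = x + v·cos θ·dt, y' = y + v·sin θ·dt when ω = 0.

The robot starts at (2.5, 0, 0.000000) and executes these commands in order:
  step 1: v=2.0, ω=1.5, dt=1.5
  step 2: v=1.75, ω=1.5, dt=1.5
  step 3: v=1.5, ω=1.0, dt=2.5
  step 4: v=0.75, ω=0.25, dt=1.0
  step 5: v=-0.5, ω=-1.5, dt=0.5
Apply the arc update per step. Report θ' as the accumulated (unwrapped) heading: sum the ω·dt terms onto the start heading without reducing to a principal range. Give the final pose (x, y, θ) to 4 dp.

step 1: θ'=2.2500 (R=1.3333) → pose (3.5374, 2.1709, 2.2500)
step 2: θ'=4.5000 (R=1.1667) → pose (1.4892, 1.6840, 4.5000)
step 3: θ'=7.0000 (R=1.5000) → pose (3.9410, 0.2369, 7.0000)
step 4: θ'=7.2500 (R=3.0000) → pose (4.4393, 0.7948, 7.2500)
step 5: θ'=6.5000 (R=0.3333) → pose (4.2366, 0.6586, 6.5000)

(4.2366, 0.6586, 6.5000)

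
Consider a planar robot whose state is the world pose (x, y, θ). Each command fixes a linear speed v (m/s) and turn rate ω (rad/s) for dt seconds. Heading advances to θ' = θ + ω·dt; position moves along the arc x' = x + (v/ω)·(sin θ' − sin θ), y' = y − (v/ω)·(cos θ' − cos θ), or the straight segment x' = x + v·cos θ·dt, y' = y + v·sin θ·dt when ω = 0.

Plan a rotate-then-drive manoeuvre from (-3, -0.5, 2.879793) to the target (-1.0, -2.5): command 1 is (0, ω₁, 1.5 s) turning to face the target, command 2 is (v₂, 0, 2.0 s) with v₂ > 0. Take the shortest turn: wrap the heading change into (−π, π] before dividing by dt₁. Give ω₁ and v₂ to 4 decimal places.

heading to target = atan2(-2.5−-0.5, -1−-3) = -0.7854
Δθ = wrap(-0.7854 − 2.8798) = 2.6180; ω₁ = Δθ/dt₁ = 1.7453
distance = √((-1−-3)² + (-2.5−-0.5)²) = 2.8284; v₂ = distance/dt₂ = 1.4142

ω₁ = 1.7453, v₂ = 1.4142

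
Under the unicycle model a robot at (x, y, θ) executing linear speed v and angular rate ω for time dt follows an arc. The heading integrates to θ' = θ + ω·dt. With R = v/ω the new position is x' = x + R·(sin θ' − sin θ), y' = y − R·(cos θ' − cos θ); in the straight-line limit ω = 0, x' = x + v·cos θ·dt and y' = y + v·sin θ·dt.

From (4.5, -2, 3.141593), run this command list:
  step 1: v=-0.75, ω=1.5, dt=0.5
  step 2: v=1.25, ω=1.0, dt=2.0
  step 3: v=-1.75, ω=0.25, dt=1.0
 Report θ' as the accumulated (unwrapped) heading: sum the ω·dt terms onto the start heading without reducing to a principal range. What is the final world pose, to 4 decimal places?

step 1: θ'=3.8916 (R=-0.5000) → pose (4.8408, -1.8658, 3.8916)
step 2: θ'=5.8916 (R=1.2500) → pose (5.2158, -3.9358, 5.8916)
step 3: θ'=6.1416 (R=-7.0000) → pose (3.5320, -3.4760, 6.1416)

(3.5320, -3.4760, 6.1416)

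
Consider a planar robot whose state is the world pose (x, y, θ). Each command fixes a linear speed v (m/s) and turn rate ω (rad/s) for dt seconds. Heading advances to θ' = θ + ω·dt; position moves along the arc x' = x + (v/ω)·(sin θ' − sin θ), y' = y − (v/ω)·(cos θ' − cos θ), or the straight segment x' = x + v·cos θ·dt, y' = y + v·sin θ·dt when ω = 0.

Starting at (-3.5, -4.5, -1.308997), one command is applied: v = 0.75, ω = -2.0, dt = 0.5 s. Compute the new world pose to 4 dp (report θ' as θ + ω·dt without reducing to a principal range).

θ' = -1.3090 + -2.0·0.5 = -2.3090
R = v/ω = 0.75/-2.0 = -0.3750
x' = -3.5 + -0.3750·(sin -2.3090 − sin -1.3090) = -3.5848
y' = -4.5 − -0.3750·(cos -2.3090 − cos -1.3090) = -4.8494

(-3.5848, -4.8494, -2.3090)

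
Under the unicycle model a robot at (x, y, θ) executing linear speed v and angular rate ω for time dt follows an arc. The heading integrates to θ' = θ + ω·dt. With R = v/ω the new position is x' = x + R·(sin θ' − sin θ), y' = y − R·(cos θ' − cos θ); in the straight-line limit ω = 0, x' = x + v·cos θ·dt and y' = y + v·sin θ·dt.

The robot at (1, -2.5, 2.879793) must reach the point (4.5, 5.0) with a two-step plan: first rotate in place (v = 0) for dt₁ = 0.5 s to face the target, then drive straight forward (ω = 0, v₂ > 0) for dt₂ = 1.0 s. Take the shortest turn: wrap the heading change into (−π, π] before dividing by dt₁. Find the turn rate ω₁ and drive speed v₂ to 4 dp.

heading to target = atan2(5−-2.5, 4.5−1) = 1.1342
Δθ = wrap(1.1342 − 2.8798) = -1.7456; ω₁ = Δθ/dt₁ = -3.4912
distance = √((4.5−1)² + (5−-2.5)²) = 8.2765; v₂ = distance/dt₂ = 8.2765

ω₁ = -3.4912, v₂ = 8.2765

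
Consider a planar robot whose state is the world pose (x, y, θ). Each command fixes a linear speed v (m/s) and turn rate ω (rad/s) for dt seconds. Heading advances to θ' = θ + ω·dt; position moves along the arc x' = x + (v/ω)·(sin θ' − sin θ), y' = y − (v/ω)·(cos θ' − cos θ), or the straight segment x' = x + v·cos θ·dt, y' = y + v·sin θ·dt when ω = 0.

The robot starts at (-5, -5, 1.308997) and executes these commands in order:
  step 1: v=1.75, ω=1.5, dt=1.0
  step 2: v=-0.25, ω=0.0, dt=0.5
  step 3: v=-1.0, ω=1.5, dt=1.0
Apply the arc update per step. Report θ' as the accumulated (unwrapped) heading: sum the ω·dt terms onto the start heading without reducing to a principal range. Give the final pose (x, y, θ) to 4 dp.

step 1: θ'=2.8090 (R=1.1667) → pose (-5.7460, -3.5953, 2.8090)
step 2: θ'=2.8090 (straight) → pose (-5.6278, -3.6361, 2.8090)
step 3: θ'=4.3090 (R=-0.6667) → pose (-4.7970, -3.2677, 4.3090)

(-4.7970, -3.2677, 4.3090)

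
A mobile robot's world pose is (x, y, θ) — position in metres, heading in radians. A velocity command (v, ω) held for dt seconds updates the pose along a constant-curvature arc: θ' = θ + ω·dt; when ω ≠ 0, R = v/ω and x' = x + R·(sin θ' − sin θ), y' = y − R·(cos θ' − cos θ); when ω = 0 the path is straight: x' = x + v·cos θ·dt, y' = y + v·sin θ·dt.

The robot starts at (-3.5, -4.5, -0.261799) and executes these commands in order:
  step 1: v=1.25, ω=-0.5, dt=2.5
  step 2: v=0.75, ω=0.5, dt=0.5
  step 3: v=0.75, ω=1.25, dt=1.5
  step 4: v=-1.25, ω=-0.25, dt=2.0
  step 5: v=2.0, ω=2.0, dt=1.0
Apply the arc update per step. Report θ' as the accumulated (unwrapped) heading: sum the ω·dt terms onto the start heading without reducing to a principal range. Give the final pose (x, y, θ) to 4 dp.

step 1: θ'=-1.5118 (R=-2.5000) → pose (-1.6514, -6.7674, -1.5118)
step 2: θ'=-1.2618 (R=1.5000) → pose (-1.5830, -7.1351, -1.2618)
step 3: θ'=0.6132 (R=0.6000) → pose (-0.6661, -7.4433, 0.6132)
step 4: θ'=0.1132 (R=5.0000) → pose (-2.9787, -8.3223, 0.1132)
step 5: θ'=2.1132 (R=1.0000) → pose (-2.2352, -6.8125, 2.1132)

(-2.2352, -6.8125, 2.1132)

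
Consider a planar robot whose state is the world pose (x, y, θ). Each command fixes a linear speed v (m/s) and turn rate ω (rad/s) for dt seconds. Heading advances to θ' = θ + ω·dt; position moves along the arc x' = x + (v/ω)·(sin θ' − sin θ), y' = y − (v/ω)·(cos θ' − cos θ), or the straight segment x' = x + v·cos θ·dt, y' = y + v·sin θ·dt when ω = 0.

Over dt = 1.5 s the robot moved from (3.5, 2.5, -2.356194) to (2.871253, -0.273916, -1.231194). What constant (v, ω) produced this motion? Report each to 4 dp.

v = 2.0000, ω = 0.7500

Δθ = -1.231194 − -2.356194 = 1.125000
ω = Δθ/dt = 1.125000/1.5 = 0.7500
R = −Δy/(cos θ' − cos θ) = 2.6667
v = R·ω = 2.6667·0.7500 = 2.0000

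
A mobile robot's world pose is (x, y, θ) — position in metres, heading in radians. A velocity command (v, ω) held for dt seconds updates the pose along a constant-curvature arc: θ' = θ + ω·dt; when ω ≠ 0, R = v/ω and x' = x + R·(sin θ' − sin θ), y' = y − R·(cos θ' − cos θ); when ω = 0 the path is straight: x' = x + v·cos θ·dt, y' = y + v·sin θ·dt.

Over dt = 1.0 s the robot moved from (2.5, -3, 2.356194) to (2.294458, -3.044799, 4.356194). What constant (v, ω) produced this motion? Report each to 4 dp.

v = 0.2500, ω = 2.0000

Δθ = 4.356194 − 2.356194 = 2.000000
ω = Δθ/dt = 2.000000/1.0 = 2.0000
R = Δx/(sin θ' − sin θ) = 0.1250
v = R·ω = 0.1250·2.0000 = 0.2500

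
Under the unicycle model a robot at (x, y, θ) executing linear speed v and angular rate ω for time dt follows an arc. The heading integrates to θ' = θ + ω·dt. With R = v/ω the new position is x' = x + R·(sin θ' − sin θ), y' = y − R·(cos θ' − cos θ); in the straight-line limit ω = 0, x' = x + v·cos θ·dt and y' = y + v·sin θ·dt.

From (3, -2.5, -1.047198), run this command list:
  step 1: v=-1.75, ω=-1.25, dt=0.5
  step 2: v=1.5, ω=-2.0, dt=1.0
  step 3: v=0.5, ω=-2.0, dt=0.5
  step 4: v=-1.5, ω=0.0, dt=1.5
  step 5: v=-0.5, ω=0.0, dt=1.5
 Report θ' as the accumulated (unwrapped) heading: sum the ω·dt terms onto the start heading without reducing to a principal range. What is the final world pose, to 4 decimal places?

(1.6912, -5.0212, -4.6722)

step 1: θ'=-1.6722 (R=1.4000) → pose (2.8196, -1.6583, -1.6722)
step 2: θ'=-3.6722 (R=-0.7500) → pose (1.6939, -2.2292, -3.6722)
step 3: θ'=-4.6722 (R=-0.2500) → pose (1.5707, -2.0237, -4.6722)
step 4: θ'=-4.6722 (straight) → pose (1.6611, -4.2718, -4.6722)
step 5: θ'=-4.6722 (straight) → pose (1.6912, -5.0212, -4.6722)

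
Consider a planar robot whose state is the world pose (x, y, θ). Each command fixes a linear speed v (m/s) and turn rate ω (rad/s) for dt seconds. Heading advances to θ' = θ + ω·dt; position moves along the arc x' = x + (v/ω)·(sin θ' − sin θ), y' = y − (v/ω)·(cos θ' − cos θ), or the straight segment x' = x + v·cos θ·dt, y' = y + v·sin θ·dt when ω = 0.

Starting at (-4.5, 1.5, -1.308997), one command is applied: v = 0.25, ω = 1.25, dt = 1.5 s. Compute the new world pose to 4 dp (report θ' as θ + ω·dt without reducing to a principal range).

(-4.1996, 1.3830, 0.5660)

θ' = -1.3090 + 1.25·1.5 = 0.5660
R = v/ω = 0.25/1.25 = 0.2000
x' = -4.5 + 0.2000·(sin 0.5660 − sin -1.3090) = -4.1996
y' = 1.5 − 0.2000·(cos 0.5660 − cos -1.3090) = 1.3830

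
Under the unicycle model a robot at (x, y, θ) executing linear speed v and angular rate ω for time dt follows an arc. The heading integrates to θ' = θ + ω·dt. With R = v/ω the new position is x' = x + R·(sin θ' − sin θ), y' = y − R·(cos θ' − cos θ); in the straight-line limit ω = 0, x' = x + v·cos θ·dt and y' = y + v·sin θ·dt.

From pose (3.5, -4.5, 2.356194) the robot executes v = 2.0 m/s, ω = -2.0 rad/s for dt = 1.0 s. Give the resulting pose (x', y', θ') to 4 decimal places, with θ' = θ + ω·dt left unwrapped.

(3.8584, -2.8557, 0.3562)

θ' = 2.3562 + -2.0·1.0 = 0.3562
R = v/ω = 2.0/-2.0 = -1.0000
x' = 3.5 + -1.0000·(sin 0.3562 − sin 2.3562) = 3.8584
y' = -4.5 − -1.0000·(cos 0.3562 − cos 2.3562) = -2.8557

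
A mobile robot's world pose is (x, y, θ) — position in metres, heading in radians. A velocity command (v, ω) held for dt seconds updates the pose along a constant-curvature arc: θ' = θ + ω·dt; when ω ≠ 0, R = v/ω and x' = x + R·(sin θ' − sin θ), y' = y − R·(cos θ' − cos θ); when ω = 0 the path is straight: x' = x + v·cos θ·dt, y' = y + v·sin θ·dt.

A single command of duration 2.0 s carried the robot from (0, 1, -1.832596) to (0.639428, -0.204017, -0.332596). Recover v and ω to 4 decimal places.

v = 0.7500, ω = 0.7500

Δθ = -0.332596 − -1.832596 = 1.500000
ω = Δθ/dt = 1.500000/2.0 = 0.7500
R = −Δy/(cos θ' − cos θ) = 1.0000
v = R·ω = 1.0000·0.7500 = 0.7500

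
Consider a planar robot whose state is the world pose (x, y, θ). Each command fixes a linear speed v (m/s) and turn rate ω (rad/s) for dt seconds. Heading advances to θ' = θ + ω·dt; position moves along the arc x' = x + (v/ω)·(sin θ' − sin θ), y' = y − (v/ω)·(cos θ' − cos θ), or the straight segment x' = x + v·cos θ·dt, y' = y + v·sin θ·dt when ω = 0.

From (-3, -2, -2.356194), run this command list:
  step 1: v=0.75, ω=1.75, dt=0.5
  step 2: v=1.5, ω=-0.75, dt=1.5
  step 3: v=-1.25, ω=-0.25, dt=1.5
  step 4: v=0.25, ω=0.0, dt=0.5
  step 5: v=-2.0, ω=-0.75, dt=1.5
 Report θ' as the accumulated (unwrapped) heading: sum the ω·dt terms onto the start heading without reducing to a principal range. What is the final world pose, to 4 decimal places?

step 1: θ'=-1.4812 (R=0.4286) → pose (-3.1238, -2.3414, -1.4812)
step 2: θ'=-2.6062 (R=-2.0000) → pose (-4.0954, -4.2405, -2.6062)
step 3: θ'=-2.9812 (R=5.0000) → pose (-2.3431, -3.6050, -2.9812)
step 4: θ'=-2.9812 (straight) → pose (-2.4664, -3.6250, -2.9812)
step 5: θ'=-4.1062 (R=2.6667) → pose (0.1510, -4.7381, -4.1062)

(0.1510, -4.7381, -4.1062)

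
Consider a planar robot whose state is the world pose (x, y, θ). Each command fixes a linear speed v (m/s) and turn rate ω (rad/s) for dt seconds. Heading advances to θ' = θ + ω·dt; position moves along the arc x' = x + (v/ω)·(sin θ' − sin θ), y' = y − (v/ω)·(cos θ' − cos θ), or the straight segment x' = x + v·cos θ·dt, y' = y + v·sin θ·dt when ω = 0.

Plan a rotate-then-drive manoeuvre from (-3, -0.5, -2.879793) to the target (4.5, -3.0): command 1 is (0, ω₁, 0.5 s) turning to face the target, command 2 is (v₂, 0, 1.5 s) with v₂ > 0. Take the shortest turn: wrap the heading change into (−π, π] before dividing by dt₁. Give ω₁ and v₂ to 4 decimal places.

heading to target = atan2(-3−-0.5, 4.5−-3) = -0.3218
Δθ = wrap(-0.3218 − -2.8798) = 2.5580; ω₁ = Δθ/dt₁ = 5.1161
distance = √((4.5−-3)² + (-3−-0.5)²) = 7.9057; v₂ = distance/dt₂ = 5.2705

ω₁ = 5.1161, v₂ = 5.2705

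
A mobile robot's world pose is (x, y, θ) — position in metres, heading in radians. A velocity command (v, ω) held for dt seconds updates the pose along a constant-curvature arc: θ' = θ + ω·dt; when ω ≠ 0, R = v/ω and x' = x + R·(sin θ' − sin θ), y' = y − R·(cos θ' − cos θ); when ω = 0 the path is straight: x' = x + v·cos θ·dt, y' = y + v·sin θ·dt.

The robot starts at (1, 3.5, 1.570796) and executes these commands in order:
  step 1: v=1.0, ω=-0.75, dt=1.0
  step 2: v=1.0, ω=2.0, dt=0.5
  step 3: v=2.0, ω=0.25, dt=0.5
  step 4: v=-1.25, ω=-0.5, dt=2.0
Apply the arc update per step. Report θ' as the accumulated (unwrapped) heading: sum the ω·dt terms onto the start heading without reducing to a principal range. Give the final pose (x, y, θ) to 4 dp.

step 1: θ'=0.8208 (R=-1.3333) → pose (1.3577, 4.4089, 0.8208)
step 2: θ'=1.8208 (R=0.5000) → pose (1.4764, 4.8734, 1.8208)
step 3: θ'=1.9458 (R=8.0000) → pose (1.1691, 5.8243, 1.9458)
step 4: θ'=0.9458 (R=2.5000) → pose (0.8703, 3.4459, 0.9458)

(0.8703, 3.4459, 0.9458)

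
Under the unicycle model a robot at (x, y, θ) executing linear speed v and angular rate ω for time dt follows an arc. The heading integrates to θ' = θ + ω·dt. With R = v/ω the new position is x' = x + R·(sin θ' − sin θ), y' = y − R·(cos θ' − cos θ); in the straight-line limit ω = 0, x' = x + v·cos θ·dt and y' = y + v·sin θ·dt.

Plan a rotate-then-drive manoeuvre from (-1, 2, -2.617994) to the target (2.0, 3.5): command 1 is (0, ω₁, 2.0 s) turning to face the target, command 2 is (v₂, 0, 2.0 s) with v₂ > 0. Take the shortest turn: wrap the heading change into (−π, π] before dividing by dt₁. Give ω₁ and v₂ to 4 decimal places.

heading to target = atan2(3.5−2, 2−-1) = 0.4636
Δθ = wrap(0.4636 − -2.6180) = 3.0816; ω₁ = Δθ/dt₁ = 1.5408
distance = √((2−-1)² + (3.5−2)²) = 3.3541; v₂ = distance/dt₂ = 1.6771

ω₁ = 1.5408, v₂ = 1.6771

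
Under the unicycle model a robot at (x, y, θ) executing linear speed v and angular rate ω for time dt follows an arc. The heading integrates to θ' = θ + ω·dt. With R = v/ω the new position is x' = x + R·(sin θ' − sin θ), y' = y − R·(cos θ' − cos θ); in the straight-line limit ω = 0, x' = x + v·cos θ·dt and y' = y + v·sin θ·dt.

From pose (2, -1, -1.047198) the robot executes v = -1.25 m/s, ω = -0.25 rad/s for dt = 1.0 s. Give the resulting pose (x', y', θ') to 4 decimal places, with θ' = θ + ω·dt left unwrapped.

θ' = -1.0472 + -0.25·1.0 = -1.2972
R = v/ω = -1.25/-0.25 = 5.0000
x' = 2 + 5.0000·(sin -1.2972 − sin -1.0472) = 1.5161
y' = -1 − 5.0000·(cos -1.2972 − cos -1.0472) = 0.1490

(1.5161, 0.1490, -1.2972)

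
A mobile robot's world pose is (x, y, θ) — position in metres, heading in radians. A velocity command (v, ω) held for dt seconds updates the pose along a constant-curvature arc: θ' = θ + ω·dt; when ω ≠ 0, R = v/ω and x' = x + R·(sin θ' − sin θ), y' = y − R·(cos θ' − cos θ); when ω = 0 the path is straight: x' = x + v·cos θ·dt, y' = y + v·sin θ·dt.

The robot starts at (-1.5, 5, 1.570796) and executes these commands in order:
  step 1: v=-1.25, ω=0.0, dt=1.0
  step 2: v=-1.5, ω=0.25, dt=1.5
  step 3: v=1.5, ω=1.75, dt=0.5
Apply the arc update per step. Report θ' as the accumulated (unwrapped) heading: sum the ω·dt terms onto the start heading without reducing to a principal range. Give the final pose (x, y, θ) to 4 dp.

step 1: θ'=1.5708 (straight) → pose (-1.5000, 3.7500, 1.5708)
step 2: θ'=1.9458 (R=-6.0000) → pose (-1.0830, 1.5524, 1.9458)
step 3: θ'=2.8208 (R=0.8571) → pose (-1.6103, 2.0518, 2.8208)

(-1.6103, 2.0518, 2.8208)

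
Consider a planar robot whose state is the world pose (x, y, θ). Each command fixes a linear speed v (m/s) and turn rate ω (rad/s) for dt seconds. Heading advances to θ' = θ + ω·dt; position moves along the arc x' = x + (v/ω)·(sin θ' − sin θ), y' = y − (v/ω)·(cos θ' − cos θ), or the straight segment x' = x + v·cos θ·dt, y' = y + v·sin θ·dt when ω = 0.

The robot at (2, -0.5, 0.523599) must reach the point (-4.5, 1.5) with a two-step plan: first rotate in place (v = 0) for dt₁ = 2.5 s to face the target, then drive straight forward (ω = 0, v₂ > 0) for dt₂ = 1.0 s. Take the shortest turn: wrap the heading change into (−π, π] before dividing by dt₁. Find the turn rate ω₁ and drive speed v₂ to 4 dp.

ω₁ = 0.9278, v₂ = 6.8007

heading to target = atan2(1.5−-0.5, -4.5−2) = 2.8431
Δθ = wrap(2.8431 − 0.5236) = 2.3195; ω₁ = Δθ/dt₁ = 0.9278
distance = √((-4.5−2)² + (1.5−-0.5)²) = 6.8007; v₂ = distance/dt₂ = 6.8007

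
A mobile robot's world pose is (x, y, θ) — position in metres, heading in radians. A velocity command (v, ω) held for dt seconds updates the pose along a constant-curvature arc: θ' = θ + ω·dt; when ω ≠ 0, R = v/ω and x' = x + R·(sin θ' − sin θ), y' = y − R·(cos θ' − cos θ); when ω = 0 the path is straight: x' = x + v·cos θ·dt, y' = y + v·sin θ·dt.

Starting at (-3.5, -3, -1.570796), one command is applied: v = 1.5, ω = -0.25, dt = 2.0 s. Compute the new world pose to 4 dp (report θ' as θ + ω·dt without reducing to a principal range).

(-4.2345, -5.8766, -2.0708)

θ' = -1.5708 + -0.25·2.0 = -2.0708
R = v/ω = 1.5/-0.25 = -6.0000
x' = -3.5 + -6.0000·(sin -2.0708 − sin -1.5708) = -4.2345
y' = -3 − -6.0000·(cos -2.0708 − cos -1.5708) = -5.8766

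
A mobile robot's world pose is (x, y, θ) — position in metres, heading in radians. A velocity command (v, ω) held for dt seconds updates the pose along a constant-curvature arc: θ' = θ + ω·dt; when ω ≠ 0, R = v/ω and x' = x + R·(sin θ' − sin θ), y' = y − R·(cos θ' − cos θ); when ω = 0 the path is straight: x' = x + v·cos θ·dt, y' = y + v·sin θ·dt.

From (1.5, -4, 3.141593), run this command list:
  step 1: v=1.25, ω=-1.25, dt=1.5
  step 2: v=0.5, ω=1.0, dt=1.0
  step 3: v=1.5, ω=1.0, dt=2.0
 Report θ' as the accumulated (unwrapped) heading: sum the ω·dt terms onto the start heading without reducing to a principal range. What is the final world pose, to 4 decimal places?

step 1: θ'=1.2666 (R=-1.0000) → pose (0.5459, -2.7005, 1.2666)
step 2: θ'=2.2666 (R=0.5000) → pose (0.4526, -2.2302, 2.2666)
step 3: θ'=4.2666 (R=1.5000) → pose (-2.0521, -2.5449, 4.2666)

(-2.0521, -2.5449, 4.2666)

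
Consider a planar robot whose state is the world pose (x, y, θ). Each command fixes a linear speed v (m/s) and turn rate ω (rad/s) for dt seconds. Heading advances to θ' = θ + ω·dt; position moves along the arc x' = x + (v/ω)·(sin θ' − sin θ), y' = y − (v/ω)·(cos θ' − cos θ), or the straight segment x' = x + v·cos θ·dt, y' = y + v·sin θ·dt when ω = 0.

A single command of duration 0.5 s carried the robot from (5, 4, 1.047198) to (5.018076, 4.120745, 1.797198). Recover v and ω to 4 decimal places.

v = 0.2500, ω = 1.5000

Δθ = 1.797198 − 1.047198 = 0.750000
ω = Δθ/dt = 0.750000/0.5 = 1.5000
R = −Δy/(cos θ' − cos θ) = 0.1667
v = R·ω = 0.1667·1.5000 = 0.2500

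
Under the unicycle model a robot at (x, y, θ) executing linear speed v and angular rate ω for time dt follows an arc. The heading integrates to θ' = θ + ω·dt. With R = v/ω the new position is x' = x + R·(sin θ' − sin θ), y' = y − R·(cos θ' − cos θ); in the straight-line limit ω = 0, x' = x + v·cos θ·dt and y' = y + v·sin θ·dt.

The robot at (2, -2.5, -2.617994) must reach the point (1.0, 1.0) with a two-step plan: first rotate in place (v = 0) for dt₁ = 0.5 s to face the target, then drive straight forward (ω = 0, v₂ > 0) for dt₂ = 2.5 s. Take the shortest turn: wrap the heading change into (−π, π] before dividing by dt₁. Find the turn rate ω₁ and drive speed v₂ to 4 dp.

heading to target = atan2(1−-2.5, 1−2) = 1.8491
Δθ = wrap(1.8491 − -2.6180) = -1.8161; ω₁ = Δθ/dt₁ = -3.6322
distance = √((1−2)² + (1−-2.5)²) = 3.6401; v₂ = distance/dt₂ = 1.4560

ω₁ = -3.6322, v₂ = 1.4560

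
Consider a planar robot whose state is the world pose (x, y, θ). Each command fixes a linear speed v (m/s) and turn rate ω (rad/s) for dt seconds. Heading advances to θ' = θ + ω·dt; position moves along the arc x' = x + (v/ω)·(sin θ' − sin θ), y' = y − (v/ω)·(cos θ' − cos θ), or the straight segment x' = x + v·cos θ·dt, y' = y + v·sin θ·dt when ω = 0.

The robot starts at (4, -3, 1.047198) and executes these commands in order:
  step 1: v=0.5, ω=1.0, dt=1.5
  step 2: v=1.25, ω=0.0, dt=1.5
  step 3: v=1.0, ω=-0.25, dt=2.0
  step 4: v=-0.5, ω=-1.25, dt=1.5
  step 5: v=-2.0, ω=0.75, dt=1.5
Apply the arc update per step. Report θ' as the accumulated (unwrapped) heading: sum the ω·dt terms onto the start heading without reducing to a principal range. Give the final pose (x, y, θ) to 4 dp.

(-1.4185, -2.2903, 1.2972)

step 1: θ'=2.5472 (R=0.5000) → pose (3.8470, -2.3358, 2.5472)
step 2: θ'=2.5472 (straight) → pose (2.2936, -1.2857, 2.5472)
step 3: θ'=2.0472 (R=-4.0000) → pose (0.9790, 0.1939, 2.0472)
step 4: θ'=0.1722 (R=0.4000) → pose (0.6921, -0.3836, 0.1722)
step 5: θ'=1.2972 (R=-2.6667) → pose (-1.4185, -2.2903, 1.2972)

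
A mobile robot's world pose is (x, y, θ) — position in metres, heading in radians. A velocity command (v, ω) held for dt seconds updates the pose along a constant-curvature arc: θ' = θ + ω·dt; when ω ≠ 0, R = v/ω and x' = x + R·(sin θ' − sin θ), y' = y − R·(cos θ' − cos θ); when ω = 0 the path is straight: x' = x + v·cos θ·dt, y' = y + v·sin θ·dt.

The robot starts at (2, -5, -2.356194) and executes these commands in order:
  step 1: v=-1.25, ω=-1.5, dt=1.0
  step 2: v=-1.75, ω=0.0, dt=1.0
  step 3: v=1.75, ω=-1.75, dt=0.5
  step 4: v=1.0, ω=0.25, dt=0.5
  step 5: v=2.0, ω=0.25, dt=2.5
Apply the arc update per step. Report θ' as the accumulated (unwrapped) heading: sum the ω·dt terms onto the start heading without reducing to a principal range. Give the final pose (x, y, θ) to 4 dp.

(2.0910, -0.3391, -3.9812)

step 1: θ'=-3.8562 (R=0.8333) → pose (3.1354, -4.9598, -3.8562)
step 2: θ'=-3.8562 (straight) → pose (4.4572, -6.1066, -3.8562)
step 3: θ'=-4.7312 (R=-1.0000) → pose (4.1127, -5.3324, -4.7312)
step 4: θ'=-4.6062 (R=4.0000) → pose (4.0909, -4.8332, -4.6062)
step 5: θ'=-3.9812 (R=8.0000) → pose (2.0910, -0.3391, -3.9812)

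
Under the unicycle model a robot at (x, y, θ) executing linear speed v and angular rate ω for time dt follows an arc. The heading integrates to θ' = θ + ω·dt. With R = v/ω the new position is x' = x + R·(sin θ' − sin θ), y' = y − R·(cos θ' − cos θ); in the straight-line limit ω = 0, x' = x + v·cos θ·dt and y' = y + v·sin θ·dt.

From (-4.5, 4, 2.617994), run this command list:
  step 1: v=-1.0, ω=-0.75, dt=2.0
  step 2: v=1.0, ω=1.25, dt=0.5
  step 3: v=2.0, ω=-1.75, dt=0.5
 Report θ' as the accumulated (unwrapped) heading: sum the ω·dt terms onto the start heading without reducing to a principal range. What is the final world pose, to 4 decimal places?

(-3.6450, 3.6836, 0.8680)

step 1: θ'=1.1180 (R=1.3333) → pose (-3.9677, 2.2620, 1.1180)
step 2: θ'=1.7430 (R=0.8000) → pose (-3.8989, 2.7491, 1.7430)
step 3: θ'=0.8680 (R=-1.1429) → pose (-3.6450, 3.6836, 0.8680)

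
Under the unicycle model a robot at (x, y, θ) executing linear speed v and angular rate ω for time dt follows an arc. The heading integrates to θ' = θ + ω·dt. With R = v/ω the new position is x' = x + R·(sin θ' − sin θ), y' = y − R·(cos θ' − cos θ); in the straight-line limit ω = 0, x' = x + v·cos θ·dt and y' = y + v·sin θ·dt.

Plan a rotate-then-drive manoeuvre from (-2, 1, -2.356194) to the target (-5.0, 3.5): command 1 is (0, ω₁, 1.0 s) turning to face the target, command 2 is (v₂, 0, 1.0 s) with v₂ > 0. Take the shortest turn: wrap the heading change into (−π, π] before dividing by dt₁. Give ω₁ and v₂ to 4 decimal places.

ω₁ = -1.4801, v₂ = 3.9051

heading to target = atan2(3.5−1, -5−-2) = 2.4469
Δθ = wrap(2.4469 − -2.3562) = -1.4801; ω₁ = Δθ/dt₁ = -1.4801
distance = √((-5−-2)² + (3.5−1)²) = 3.9051; v₂ = distance/dt₂ = 3.9051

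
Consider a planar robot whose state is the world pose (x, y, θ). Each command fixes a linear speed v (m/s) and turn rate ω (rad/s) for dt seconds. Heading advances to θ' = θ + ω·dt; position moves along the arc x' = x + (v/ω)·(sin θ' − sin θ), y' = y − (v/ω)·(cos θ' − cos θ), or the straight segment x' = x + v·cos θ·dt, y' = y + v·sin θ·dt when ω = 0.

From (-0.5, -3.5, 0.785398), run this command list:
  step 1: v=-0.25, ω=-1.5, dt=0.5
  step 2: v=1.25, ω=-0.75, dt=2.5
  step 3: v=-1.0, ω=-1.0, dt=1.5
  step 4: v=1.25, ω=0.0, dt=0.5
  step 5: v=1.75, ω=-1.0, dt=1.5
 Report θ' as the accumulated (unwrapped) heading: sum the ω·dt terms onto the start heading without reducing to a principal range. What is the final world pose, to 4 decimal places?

step 1: θ'=0.0354 (R=0.1667) → pose (-0.6120, -3.5487, 0.0354)
step 2: θ'=-1.8396 (R=-1.6667) → pose (1.0538, -5.6570, -1.8396)
step 3: θ'=-3.3396 (R=1.0000) → pose (2.2147, -4.9421, -3.3396)
step 4: θ'=-3.3396 (straight) → pose (1.6019, -4.8191, -3.3396)
step 5: θ'=-4.8396 (R=-1.7500) → pose (0.2103, -2.8813, -4.8396)

(0.2103, -2.8813, -4.8396)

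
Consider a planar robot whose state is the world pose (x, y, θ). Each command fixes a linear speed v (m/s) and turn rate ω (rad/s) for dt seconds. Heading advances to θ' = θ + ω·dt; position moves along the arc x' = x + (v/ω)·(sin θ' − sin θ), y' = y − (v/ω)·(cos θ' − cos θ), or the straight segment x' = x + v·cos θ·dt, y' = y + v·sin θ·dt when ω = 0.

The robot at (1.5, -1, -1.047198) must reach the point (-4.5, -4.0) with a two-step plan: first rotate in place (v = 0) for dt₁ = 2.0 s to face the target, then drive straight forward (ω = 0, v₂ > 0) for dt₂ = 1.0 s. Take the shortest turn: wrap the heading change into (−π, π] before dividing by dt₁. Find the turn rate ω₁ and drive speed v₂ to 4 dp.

ω₁ = -0.8154, v₂ = 6.7082

heading to target = atan2(-4−-1, -4.5−1.5) = -2.6779
Δθ = wrap(-2.6779 − -1.0472) = -1.6307; ω₁ = Δθ/dt₁ = -0.8154
distance = √((-4.5−1.5)² + (-4−-1)²) = 6.7082; v₂ = distance/dt₂ = 6.7082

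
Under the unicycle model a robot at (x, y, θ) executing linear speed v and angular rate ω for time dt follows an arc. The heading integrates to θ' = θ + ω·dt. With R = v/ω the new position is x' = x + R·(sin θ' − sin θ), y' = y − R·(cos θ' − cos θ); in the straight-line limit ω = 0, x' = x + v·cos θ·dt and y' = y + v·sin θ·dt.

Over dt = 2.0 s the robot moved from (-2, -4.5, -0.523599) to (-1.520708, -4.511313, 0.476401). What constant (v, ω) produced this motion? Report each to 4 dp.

Δθ = 0.476401 − -0.523599 = 1.000000
ω = Δθ/dt = 1.000000/2.0 = 0.5000
R = Δx/(sin θ' − sin θ) = 0.5000
v = R·ω = 0.5000·0.5000 = 0.2500

v = 0.2500, ω = 0.5000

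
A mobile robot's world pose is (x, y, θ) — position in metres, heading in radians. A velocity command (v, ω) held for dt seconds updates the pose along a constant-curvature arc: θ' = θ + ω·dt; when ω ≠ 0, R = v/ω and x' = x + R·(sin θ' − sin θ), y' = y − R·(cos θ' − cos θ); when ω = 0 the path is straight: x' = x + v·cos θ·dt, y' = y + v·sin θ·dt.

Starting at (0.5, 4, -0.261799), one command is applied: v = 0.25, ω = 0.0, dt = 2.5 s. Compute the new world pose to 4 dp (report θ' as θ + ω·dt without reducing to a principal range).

θ' = -0.2618 + 0.0·2.5 = -0.2618
ω = 0 → straight: x' = 0.5 + 0.25·cos(-0.2618)·2.5 = 1.1037
y' = 4 + 0.25·sin(-0.2618)·2.5 = 3.8382

(1.1037, 3.8382, -0.2618)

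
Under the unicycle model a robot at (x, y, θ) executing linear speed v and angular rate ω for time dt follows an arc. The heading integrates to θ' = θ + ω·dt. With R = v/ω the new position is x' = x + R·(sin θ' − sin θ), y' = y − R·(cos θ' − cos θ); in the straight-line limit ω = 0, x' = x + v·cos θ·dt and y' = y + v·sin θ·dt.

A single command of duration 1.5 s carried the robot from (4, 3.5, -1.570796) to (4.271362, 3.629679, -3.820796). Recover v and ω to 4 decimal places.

v = -0.2500, ω = -1.5000

Δθ = -3.820796 − -1.570796 = -2.250000
ω = Δθ/dt = -2.250000/1.5 = -1.5000
R = Δx/(sin θ' − sin θ) = 0.1667
v = R·ω = 0.1667·-1.5000 = -0.2500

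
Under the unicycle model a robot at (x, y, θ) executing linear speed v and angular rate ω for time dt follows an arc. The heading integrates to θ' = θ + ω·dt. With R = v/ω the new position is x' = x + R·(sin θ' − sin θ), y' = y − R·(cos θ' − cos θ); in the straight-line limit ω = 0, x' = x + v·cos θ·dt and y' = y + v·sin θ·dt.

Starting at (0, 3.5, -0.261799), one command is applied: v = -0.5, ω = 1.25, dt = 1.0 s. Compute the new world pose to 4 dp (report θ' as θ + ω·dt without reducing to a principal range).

(-0.4375, 3.3337, 0.9882)

θ' = -0.2618 + 1.25·1.0 = 0.9882
R = v/ω = -0.5/1.25 = -0.4000
x' = 0 + -0.4000·(sin 0.9882 − sin -0.2618) = -0.4375
y' = 3.5 − -0.4000·(cos 0.9882 − cos -0.2618) = 3.3337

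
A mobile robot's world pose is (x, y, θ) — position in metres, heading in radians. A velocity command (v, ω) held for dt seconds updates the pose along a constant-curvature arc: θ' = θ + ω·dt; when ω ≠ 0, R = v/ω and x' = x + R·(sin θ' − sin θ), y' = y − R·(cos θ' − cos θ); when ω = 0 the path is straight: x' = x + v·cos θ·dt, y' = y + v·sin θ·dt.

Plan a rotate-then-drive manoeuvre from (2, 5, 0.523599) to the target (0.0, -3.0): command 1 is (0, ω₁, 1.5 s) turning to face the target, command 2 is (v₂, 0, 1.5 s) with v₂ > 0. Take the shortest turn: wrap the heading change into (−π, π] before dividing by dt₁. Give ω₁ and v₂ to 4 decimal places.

ω₁ = -1.5596, v₂ = 5.4975

heading to target = atan2(-3−5, 0−2) = -1.8158
Δθ = wrap(-1.8158 − 0.5236) = -2.3394; ω₁ = Δθ/dt₁ = -1.5596
distance = √((0−2)² + (-3−5)²) = 8.2462; v₂ = distance/dt₂ = 5.4975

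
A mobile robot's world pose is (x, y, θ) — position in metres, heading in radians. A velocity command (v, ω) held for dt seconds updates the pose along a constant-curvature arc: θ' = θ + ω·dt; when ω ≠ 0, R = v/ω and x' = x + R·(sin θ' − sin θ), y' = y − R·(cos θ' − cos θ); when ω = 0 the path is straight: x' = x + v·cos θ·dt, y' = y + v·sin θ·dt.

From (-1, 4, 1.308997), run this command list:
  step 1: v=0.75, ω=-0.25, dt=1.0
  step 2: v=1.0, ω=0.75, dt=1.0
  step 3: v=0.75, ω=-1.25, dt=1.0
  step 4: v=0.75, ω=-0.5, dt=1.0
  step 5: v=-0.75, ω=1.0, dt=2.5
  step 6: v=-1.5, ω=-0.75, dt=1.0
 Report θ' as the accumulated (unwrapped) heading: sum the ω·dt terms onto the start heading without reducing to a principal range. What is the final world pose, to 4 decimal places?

(0.8620, 3.9632, 1.8090)

step 1: θ'=1.0590 (R=-3.0000) → pose (-0.7178, 4.6928, 1.0590)
step 2: θ'=1.8090 (R=1.3333) → pose (-0.5846, 5.6604, 1.8090)
step 3: θ'=0.5590 (R=-0.6000) → pose (-0.3198, 6.3106, 0.5590)
step 4: θ'=0.0590 (R=-1.5000) → pose (0.3873, 6.5363, 0.0590)
step 5: θ'=2.5590 (R=-0.7500) → pose (0.0189, 5.1614, 2.5590)
step 6: θ'=1.8090 (R=2.0000) → pose (0.8620, 3.9632, 1.8090)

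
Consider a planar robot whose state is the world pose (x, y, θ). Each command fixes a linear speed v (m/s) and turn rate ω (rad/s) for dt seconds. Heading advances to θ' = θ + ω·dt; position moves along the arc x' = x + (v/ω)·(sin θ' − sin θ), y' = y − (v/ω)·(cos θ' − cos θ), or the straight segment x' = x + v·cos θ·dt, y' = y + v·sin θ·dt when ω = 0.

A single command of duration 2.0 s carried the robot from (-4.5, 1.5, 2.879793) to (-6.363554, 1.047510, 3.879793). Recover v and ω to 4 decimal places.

Δθ = 3.879793 − 2.879793 = 1.000000
ω = Δθ/dt = 1.000000/2.0 = 0.5000
R = Δx/(sin θ' − sin θ) = 2.0000
v = R·ω = 2.0000·0.5000 = 1.0000

v = 1.0000, ω = 0.5000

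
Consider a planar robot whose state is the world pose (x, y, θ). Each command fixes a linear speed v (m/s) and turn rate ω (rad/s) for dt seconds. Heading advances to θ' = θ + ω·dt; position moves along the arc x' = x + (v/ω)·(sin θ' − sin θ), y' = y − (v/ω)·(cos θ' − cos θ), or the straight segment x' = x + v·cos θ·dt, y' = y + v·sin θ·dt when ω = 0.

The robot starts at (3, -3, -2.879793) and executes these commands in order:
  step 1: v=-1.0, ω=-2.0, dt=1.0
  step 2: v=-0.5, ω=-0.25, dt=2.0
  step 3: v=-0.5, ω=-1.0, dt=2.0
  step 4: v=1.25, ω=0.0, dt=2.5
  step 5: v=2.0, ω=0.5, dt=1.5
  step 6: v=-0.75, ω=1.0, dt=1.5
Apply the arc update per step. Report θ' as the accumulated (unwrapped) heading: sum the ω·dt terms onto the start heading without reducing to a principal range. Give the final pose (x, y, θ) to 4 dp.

(5.0700, -9.5070, -5.1298)

step 1: θ'=-4.8798 (R=0.5000) → pose (3.6224, -3.5663, -4.8798)
step 2: θ'=-5.3798 (R=2.0000) → pose (3.2212, -4.4709, -5.3798)
step 3: θ'=-7.3798 (R=0.5000) → pose (2.3837, -4.3898, -7.3798)
step 4: θ'=-7.3798 (straight) → pose (3.8106, -7.1700, -7.3798)
step 5: θ'=-6.6298 (R=4.0000) → pose (6.0104, -9.1056, -6.6298)
step 6: θ'=-5.1298 (R=-0.7500) → pose (5.0700, -9.5070, -5.1298)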